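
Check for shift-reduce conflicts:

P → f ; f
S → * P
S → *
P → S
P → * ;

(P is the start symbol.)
Augment with P' → P and build the canonical LR(0) collection (I0 = CLOSURE({[P' → . P]}), then GOTO on every symbol after a dot until no new states appear). It has 9 states:
  I0: { [P → . * ;], [P → . S], [P → . f ; f], [P' → . P], [S → . * P], [S → . *] }  — shift
  I1: { [P → * . ;], [P → . * ;], [P → . S], [P → . f ; f], [S → * . P], [S → * .], [S → . * P], [S → . *] }  — shift, reduce
  I2: { [P' → P .] }  — accept
  I3: { [P → S .] }  — reduce
  I4: { [P → f . ; f] }  — shift
  I5: { [P → f ; . f] }  — shift
  I6: { [P → f ; f .] }  — reduce
  I7: { [P → * ; .] }  — reduce
  I8: { [S → * P .] }  — reduce

I1 contains reduce item [S → * .] and shift items [P → . * ;], [P → * . ;], [P → . f ; f], [S → . *], [S → . * P] — shift-reduce conflict.

Answer: Yes — I1: [S → * .] vs [P → . * ;]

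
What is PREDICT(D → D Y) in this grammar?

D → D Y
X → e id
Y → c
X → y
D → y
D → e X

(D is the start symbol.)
{ 'e', 'y' }

PREDICT(D → D Y) = (FIRST(RHS) \ {ε}) ∪ (FOLLOW(D) if ε ∈ FIRST(RHS), i.e. RHS ⇒* ε)
FIRST(D) = { 'e', 'y' }
FIRST(D Y) = { 'e', 'y' }
ε ∉ FIRST(D Y), so FOLLOW(D) is not added.
PREDICT(D → D Y) = { 'e', 'y' }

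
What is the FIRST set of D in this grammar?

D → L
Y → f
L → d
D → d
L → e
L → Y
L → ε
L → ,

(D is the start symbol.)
To compute FIRST(D), examine every production with D on the left-hand side, reading each right-hand side left to right until a non-nullable symbol is reached.

FIRST sets of the other non-terminals involved (by the same procedure, iterated to a fixed point):
  FIRST(L) = { ',', 'd', 'e', 'f', ε }

From D → L:
  - L is a non-terminal: add FIRST(L) \ {ε} = { ',', 'd', 'e', 'f' }
    L is nullable and nothing follows, so the whole right-hand side can vanish: ε ∈ FIRST(D)
From D → d:
  - d is a terminal: add 'd' and stop

Collecting: FIRST(D) = { ',', 'd', 'e', 'f', ε }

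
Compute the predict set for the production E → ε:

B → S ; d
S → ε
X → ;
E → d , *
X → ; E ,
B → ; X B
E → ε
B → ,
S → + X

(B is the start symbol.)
PREDICT(E → ε) = (FIRST(RHS) \ {ε}) ∪ (FOLLOW(E) if ε ∈ FIRST(RHS), i.e. RHS ⇒* ε)
The right-hand side is ε (FIRST(ε) = { ε }), so the predict set is FOLLOW(E) = { ',' }
PREDICT(E → ε) = { ',' }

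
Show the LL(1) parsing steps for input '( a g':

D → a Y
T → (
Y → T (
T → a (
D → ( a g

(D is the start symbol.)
LL(1) parsing maintains a stack (initially the start symbol over $) and the input. At each step: if the stack top is a terminal, match it against the current input token; if it is a non-terminal N, replace it with the RHS of M[N, lookahead] (the unique production whose predict set contains the lookahead).

Stack is shown with the top on the left.

Stack    Input    Action
------------------------
D $      ( a g $  output D → ( a g
( a g $  ( a g $  match '('
a g $    a g $    match 'a'
g $      g $      match 'g'
$        $        accept

The string is accepted.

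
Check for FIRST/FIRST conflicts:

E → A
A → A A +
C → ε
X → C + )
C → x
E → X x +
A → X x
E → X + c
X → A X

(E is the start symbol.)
Yes. E → A / E → X x '+' on { '+', 'x' }; E → A / E → X '+' c on { '+', 'x' }; E → X x '+' / E → X '+' c on { '+', 'x' }; A → A A '+' / A → X x on { '+', 'x' }; X → C '+' ')' / X → A X on { '+', 'x' }

A FIRST/FIRST conflict occurs when two productions N → α and N → β for the same non-terminal have FIRST(α) ∩ FIRST(β) ≠ ∅ (with ε ∈ FIRST of a nullable right-hand side, so two nullable alternatives also conflict).

FIRST sets of the non-terminals at (or reachable through a nullable prefix from) the front of some alternative:
  FIRST(A) = { '+', 'x' }
  FIRST(X) = { '+', 'x' }
  FIRST(C) = { 'x', ε }

Productions for E:
  E → A: FIRST = { '+', 'x' }
  E → X x +: FIRST = { '+', 'x' }
  E → X + c: FIRST = { '+', 'x' }
Productions for A:
  A → A A +: FIRST = { '+', 'x' }
  A → X x: FIRST = { '+', 'x' }
Productions for C:
  C → ε: FIRST = { ε }
  C → x: FIRST = { 'x' }
Productions for X:
  X → C + ): FIRST = { '+', 'x' }
  X → A X: FIRST = { '+', 'x' }

Conflict for E: E → A and E → X x +
  Overlap: { '+', 'x' }
Conflict for E: E → A and E → X + c
  Overlap: { '+', 'x' }
Conflict for E: E → X x + and E → X + c
  Overlap: { '+', 'x' }
Conflict for A: A → A A + and A → X x
  Overlap: { '+', 'x' }
Conflict for X: X → C + ) and X → A X
  Overlap: { '+', 'x' }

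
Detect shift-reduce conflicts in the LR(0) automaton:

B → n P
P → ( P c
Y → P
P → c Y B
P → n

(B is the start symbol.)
A shift-reduce conflict occurs when an LR(0) state has both:
  - a complete (reduce) item [A → α .] (dot at the end), and
  - a shift item [B → β . c γ] (dot before a terminal).

Augment with B' → B and build the canonical LR(0) collection (I0 = CLOSURE({[B' → . B]}), then GOTO on every symbol after a dot until no new states appear). It has 12 states:
  I0: { [B → . n P], [B' → . B] }  — shift
  I1: { [B' → B .] }  — accept
  I2: { [B → n . P], [P → . ( P c], [P → . c Y B], [P → . n] }  — shift
  I3: { [P → ( . P c], [P → . ( P c], [P → . c Y B], [P → . n] }  — shift
  I4: { [B → n P .] }  — reduce
  I5: { [P → . ( P c], [P → . c Y B], [P → . n], [P → c . Y B], [Y → . P] }  — shift
  I6: { [P → n .] }  — reduce
  I7: { [Y → P .] }  — reduce
  I8: { [B → . n P], [P → c Y . B] }  — shift
  I9: { [P → c Y B .] }  — reduce
  I10: { [P → ( P . c] }  — shift
  I11: { [P → ( P c .] }  — reduce

No state contains both a complete item and a shift item.

Answer: No shift-reduce conflicts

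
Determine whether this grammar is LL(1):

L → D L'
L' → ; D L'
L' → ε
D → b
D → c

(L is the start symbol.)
A grammar is LL(1) if for each non-terminal N with multiple productions, the predict sets of those productions are pairwise disjoint, where PREDICT(N → α) = (FIRST(α) \ {ε}) ∪ (FOLLOW(N) if α ⇒* ε).

Relevant sets:
  FOLLOW(L') = { $ }

For L':
  PREDICT(L' → ';' D L') = { ';' }
  PREDICT(L' → ε) = { $ }
For D:
  PREDICT(D → b) = { 'b' }
  PREDICT(D → c) = { 'c' }
L has a single production, so nothing to check there.

All predict sets are disjoint. The grammar IS LL(1).

Answer: Yes, the grammar is LL(1).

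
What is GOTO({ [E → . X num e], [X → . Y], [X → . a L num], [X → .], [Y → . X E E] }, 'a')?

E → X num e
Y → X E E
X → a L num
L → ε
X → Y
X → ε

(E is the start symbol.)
GOTO(I, 'a') = CLOSURE({ [A → αX.β] : [A → α.Xβ] ∈ I, X = 'a' })

Items with dot before 'a', with the dot advanced:
  [X → . a L num] → [X → a . L num]
Closure of the advanced items:
  [X → a . L num] has the dot before L: add [L → .]

GOTO = { [L → .], [X → a . L num] }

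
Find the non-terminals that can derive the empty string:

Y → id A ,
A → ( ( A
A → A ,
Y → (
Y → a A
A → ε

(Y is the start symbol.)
{ 'A' }

A non-terminal is nullable if it can derive ε (the empty string): either it has an ε-production, or it has a production whose right-hand side consists entirely of nullable non-terminals.

ε-productions: A → ε
So A is immediately nullable.
No further non-terminal can be added: every production for the remaining non-terminals contains a terminal or a non-nullable non-terminal.
Nullable = { 'A' }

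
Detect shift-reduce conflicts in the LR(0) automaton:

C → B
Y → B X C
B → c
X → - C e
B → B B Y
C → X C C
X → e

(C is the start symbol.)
A shift-reduce conflict occurs when an LR(0) state has both:
  - a complete (reduce) item [A → α .] (dot at the end), and
  - a shift item [B → β . c γ] (dot before a terminal).

Augment with C' → C and build the canonical LR(0) collection (I0 = CLOSURE({[C' → . C]}), then GOTO on every symbol after a dot until no new states appear). It has 16 states:
  I0: { [B → . B B Y], [B → . c], [C → . B], [C → . X C C], [C' → . C], [X → . - C e], [X → . e] }  — shift
  I1: { [B → . B B Y], [B → . c], [C → . B], [C → . X C C], [X → - . C e], [X → . - C e], [X → . e] }  — shift
  I2: { [B → . B B Y], [B → . c], [B → B . B Y], [C → B .] }  — shift, reduce
  I3: { [C' → C .] }  — accept
  I4: { [B → . B B Y], [B → . c], [C → . B], [C → . X C C], [C → X . C C], [X → . - C e], [X → . e] }  — shift
  I5: { [B → c .] }  — reduce
  I6: { [X → e .] }  — reduce
  I7: { [B → . B B Y], [B → . c], [C → . B], [C → . X C C], [C → X C . C], [X → . - C e], [X → . e] }  — shift
  I8: { [C → X C C .] }  — reduce
  I9: { [B → . B B Y], [B → . c], [B → B . B Y], [B → B B . Y], [Y → . B X C] }  — shift
  I10: { [B → . B B Y], [B → . c], [B → B . B Y], [B → B B . Y], [X → . - C e], [X → . e], [Y → . B X C], [Y → B . X C] }  — shift
  I11: { [B → B B Y .] }  — reduce
  I12: { [B → . B B Y], [B → . c], [C → . B], [C → . X C C], [X → . - C e], [X → . e], [Y → B X . C] }  — shift
  I13: { [Y → B X C .] }  — reduce
  I14: { [X → - C . e] }  — shift
  I15: { [X → - C e .] }  — reduce

I2 contains reduce item [C → B .] and shift item [B → . c] — shift-reduce conflict.

Answer: Yes — I2: [C → B .] vs [B → . c]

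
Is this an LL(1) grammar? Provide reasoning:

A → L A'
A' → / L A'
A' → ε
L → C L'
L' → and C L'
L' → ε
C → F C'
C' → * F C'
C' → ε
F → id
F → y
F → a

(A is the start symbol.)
A grammar is LL(1) if for each non-terminal N with multiple productions, the predict sets of those productions are pairwise disjoint, where PREDICT(N → α) = (FIRST(α) \ {ε}) ∪ (FOLLOW(N) if α ⇒* ε).

Relevant sets:
  FOLLOW(A') = { $ }
  FOLLOW(L') = { $, '/' }
  FOLLOW(C') = { $, '/', 'and' }

For A':
  PREDICT(A' → '/' L A') = { '/' }
  PREDICT(A' → ε) = { $ }
For L':
  PREDICT(L' → and C L') = { 'and' }
  PREDICT(L' → ε) = { $, '/' }
For C':
  PREDICT(C' → '*' F C') = { '*' }
  PREDICT(C' → ε) = { $, '/', 'and' }
For F:
  PREDICT(F → id) = { 'id' }
  PREDICT(F → y) = { 'y' }
  PREDICT(F → a) = { 'a' }
A, L, C have a single production, so nothing to check there.

All predict sets are disjoint. The grammar IS LL(1).

Answer: Yes, the grammar is LL(1).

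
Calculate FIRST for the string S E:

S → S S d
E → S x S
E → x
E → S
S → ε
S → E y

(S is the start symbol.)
FIRST sets of the non-terminals involved (from the grammar, by fixed-point iteration):
  FIRST(S) = { 'd', 'x', 'y', ε }
  FIRST(E) = { 'd', 'x', 'y', ε }

To compute FIRST(S E), process the symbols left to right:
Symbol S is a non-terminal. Add FIRST(S) \ {ε} = { 'd', 'x', 'y' }
S is nullable (ε ∈ FIRST(S)), continue to the next symbol.
Symbol E is a non-terminal. Add FIRST(E) \ {ε} = { 'd', 'x', 'y' }
E is nullable (ε ∈ FIRST(E)), continue to the next symbol.
All symbols are nullable, so ε is in the result.
FIRST(S E) = { 'd', 'x', 'y', ε }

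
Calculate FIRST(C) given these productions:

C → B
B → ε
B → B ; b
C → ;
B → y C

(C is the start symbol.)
To compute FIRST(C), examine every production with C on the left-hand side, reading each right-hand side left to right until a non-nullable symbol is reached.

FIRST sets of the other non-terminals involved (by the same procedure, iterated to a fixed point):
  FIRST(B) = { ';', 'y', ε }

From C → B:
  - B is a non-terminal: add FIRST(B) \ {ε} = { ';', 'y' }
    B is nullable and nothing follows, so the whole right-hand side can vanish: ε ∈ FIRST(C)
From C → ;:
  - ';' is a terminal: add ';' and stop

Collecting: FIRST(C) = { ';', 'y', ε }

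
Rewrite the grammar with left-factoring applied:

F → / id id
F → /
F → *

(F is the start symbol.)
F → / F'
F' → id id
F' → ε
F → *

Left-factoring transforms A → αβ₁ | αβ₂ into A → αA' and A' → β₁ | β₂
(α is the longest common prefix among the alternatives). Repeat until
no nonterminal has two alternatives with a common prefix.

Round 1: F has alternatives sharing prefix '/'. Introduce F': F → / F'
  Add: F' → id id
  Add: F' → ε

No remaining common prefixes — done.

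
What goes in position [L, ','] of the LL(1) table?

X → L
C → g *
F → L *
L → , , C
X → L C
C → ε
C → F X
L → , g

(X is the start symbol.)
L → , , C, L → , g

To find M[L, ','], we find productions for L where ',' is in the predict set (PREDICT(N → α) = (FIRST(α) \ {ε}) ∪ (FOLLOW(N) if α ⇒* ε)).

L → , , C: PREDICT = { ',' }
  ',' is in predict set, so this production goes in M[L, ',']
L → , g: PREDICT = { ',' }
  ',' is in predict set, so this production goes in M[L, ',']

M[L, ','] = L → , , C, L → , g  (a multiply-defined cell — the grammar is not LL(1))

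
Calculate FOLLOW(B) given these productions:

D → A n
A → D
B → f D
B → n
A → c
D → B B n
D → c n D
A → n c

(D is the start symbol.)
{ 'f', 'n' }

To compute FOLLOW(B), find every occurrence of B on a right-hand side N → α B β: add FIRST(β) \ {ε}, and if β is empty or nullable also add FOLLOW(N). Iterate to a fixed point.

In D → B B n: B is followed by B n, add FIRST(B n) \ {ε} = { 'f', 'n' }
In D → B B n: B is followed by n, add FIRST(n) \ {ε} = { 'n' }

Taking the union: FOLLOW(B) = { 'f', 'n' }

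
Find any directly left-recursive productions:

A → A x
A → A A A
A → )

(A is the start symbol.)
Direct left recursion occurs when N → N α for some non-terminal N (the right-hand side begins with the left-hand side itself).

A → A x: LEFT RECURSIVE (starts with A)
A → A A A: LEFT RECURSIVE (starts with A)
A → ): starts with ')'

The grammar has direct left recursion on: A.

Answer: Yes, A is left-recursive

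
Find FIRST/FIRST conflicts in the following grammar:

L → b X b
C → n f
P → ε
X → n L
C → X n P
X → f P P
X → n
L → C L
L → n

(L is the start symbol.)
Yes. L → C L / L → n on { 'n' }; C → n f / C → X n P on { 'n' }; X → n L / X → n on { 'n' }

FIRST sets of the non-terminals at (or reachable through a nullable prefix from) the front of some alternative:
  FIRST(C) = { 'f', 'n' }
  FIRST(X) = { 'f', 'n' }

Productions for L:
  L → b X b: FIRST = { 'b' }
  L → C L: FIRST = { 'f', 'n' }
  L → n: FIRST = { 'n' }
Productions for C:
  C → n f: FIRST = { 'n' }
  C → X n P: FIRST = { 'f', 'n' }
Productions for X:
  X → n L: FIRST = { 'n' }
  X → f P P: FIRST = { 'f' }
  X → n: FIRST = { 'n' }
P has only one production, so no FIRST/FIRST conflict is possible there.

Conflict for L: L → C L and L → n
  Overlap: { 'n' }
Conflict for C: C → n f and C → X n P
  Overlap: { 'n' }
Conflict for X: X → n L and X → n
  Overlap: { 'n' }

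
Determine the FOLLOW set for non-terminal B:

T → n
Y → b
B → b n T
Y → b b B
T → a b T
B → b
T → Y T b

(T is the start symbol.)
{ 'a', 'b', 'n' }

In Y → b b B: B is at the end, add FOLLOW(Y)

The FOLLOW sets referred to above (computed the same way, to a fixed point):
  FOLLOW(Y) = { 'a', 'b', 'n' }

Taking the union: FOLLOW(B) = { 'a', 'b', 'n' }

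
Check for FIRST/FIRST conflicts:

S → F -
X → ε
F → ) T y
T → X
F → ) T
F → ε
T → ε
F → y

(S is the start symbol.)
A FIRST/FIRST conflict occurs when two productions N → α and N → β for the same non-terminal have FIRST(α) ∩ FIRST(β) ≠ ∅ (with ε ∈ FIRST of a nullable right-hand side, so two nullable alternatives also conflict).

FIRST sets of the non-terminals at (or reachable through a nullable prefix from) the front of some alternative:
  FIRST(X) = { ε }

Productions for F:
  F → ) T y: FIRST = { ')' }
  F → ) T: FIRST = { ')' }
  F → ε: FIRST = { ε }
  F → y: FIRST = { 'y' }
Productions for T:
  T → X: FIRST = { ε }
  T → ε: FIRST = { ε }
S, X have only one production, so no FIRST/FIRST conflict is possible there.

Conflict for F: F → ) T y and F → ) T
  Overlap: { ')' }
Conflict for T: T → X and T → ε
  Overlap: { ε }

Answer: Yes. F → ')' T y / F → ')' T on { ')' }; T → X / T → ε on { ε }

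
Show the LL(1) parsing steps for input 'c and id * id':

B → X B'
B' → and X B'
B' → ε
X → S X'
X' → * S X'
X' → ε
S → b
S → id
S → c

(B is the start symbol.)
LL(1) parsing maintains a stack (initially the start symbol over $) and the input. At each step: if the stack top is a terminal, match it against the current input token; if it is a non-terminal N, replace it with the RHS of M[N, lookahead] (the unique production whose predict set contains the lookahead).

Stack is shown with the top on the left.

Stack        Input            Action
------------------------------------
B $          c and id * id $  output B → X B'
X B' $       c and id * id $  output X → S X'
S X' B' $    c and id * id $  output S → c
c X' B' $    c and id * id $  match 'c'
X' B' $      and id * id $    output X' → ε
B' $         and id * id $    output B' → and X B'
and X B' $   and id * id $    match 'and'
X B' $       id * id $        output X → S X'
S X' B' $    id * id $        output S → id
id X' B' $   id * id $        match 'id'
X' B' $      * id $           output X' → * S X'
* S X' B' $  * id $           match '*'
S X' B' $    id $             output S → id
id X' B' $   id $             match 'id'
X' B' $      $                output X' → ε
B' $         $                output B' → ε
$            $                accept

The string is accepted.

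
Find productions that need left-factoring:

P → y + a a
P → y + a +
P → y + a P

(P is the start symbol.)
Left-factoring is needed when two productions for the same non-terminal
share a common prefix on the right-hand side.

Productions for P:
  P → y + a a
  P → y + a +
  P → y + a P

Found common prefix 'y + a' in productions for P

Answer: Yes, P has productions with common prefix 'y + a'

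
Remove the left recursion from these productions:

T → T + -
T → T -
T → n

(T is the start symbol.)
T → n T'
T' → + - T'
T' → - T'
T' → ε

T is directly left-recursive. The standard transformation for
  A → A α₁ | ... | A α_m | β₁ | ... | β_n
is
  A  → β₁ A' | ... | β_n A'
  A' → α₁ A' | ... | α_m A' | ε

T → n becomes T → n T'
T → T + - becomes T' → + - T'
T → T - becomes T' → - T'
Add T' → ε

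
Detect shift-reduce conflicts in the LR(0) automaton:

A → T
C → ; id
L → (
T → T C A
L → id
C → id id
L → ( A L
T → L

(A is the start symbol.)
Yes — I1: [L → ( .] vs [L → . (]; I4: [A → T .] vs [C → . ; id]

A shift-reduce conflict occurs when an LR(0) state has both:
  - a complete (reduce) item [A → α .] (dot at the end), and
  - a shift item [B → β . c γ] (dot before a terminal).

Augment with A' → A and build the canonical LR(0) collection (I0 = CLOSURE({[A' → . A]}), then GOTO on every symbol after a dot until no new states appear). It has 14 states:
  I0: { [A → . T], [A' → . A], [L → . ( A L], [L → . (], [L → . id], [T → . L], [T → . T C A] }  — shift
  I1: { [A → . T], [L → ( . A L], [L → ( .], [L → . ( A L], [L → . (], [L → . id], [T → . L], [T → . T C A] }  — shift, reduce
  I2: { [A' → A .] }  — accept
  I3: { [T → L .] }  — reduce
  I4: { [A → T .], [C → . ; id], [C → . id id], [T → T . C A] }  — shift, reduce
  I5: { [L → id .] }  — reduce
  I6: { [C → ; . id] }  — shift
  I7: { [A → . T], [L → . ( A L], [L → . (], [L → . id], [T → . L], [T → . T C A], [T → T C . A] }  — shift
  I8: { [C → id . id] }  — shift
  I9: { [C → id id .] }  — reduce
  I10: { [T → T C A .] }  — reduce
  I11: { [C → ; id .] }  — reduce
  I12: { [L → ( A . L], [L → . ( A L], [L → . (], [L → . id] }  — shift
  I13: { [L → ( A L .] }  — reduce

I1 contains reduce item [L → ( .] and shift items [L → . (], [L → . ( A L], [L → . id] — shift-reduce conflict.
I4 contains reduce item [A → T .] and shift items [C → . ; id], [C → . id id] — shift-reduce conflict.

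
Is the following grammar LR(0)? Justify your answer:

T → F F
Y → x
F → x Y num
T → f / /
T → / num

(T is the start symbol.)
Augment with T' → T and build the canonical LR(0) collection (I0 = CLOSURE({[T' → . T]}), then GOTO on every symbol after a dot until no new states appear). It has 13 states:
  I0: { [F → . x Y num], [T → . / num], [T → . F F], [T → . f / /], [T' → . T] }  — shift
  I1: { [T → / . num] }  — shift
  I2: { [F → . x Y num], [T → F . F] }  — shift
  I3: { [T' → T .] }  — accept
  I4: { [T → f . / /] }  — shift
  I5: { [F → x . Y num], [Y → . x] }  — shift
  I6: { [F → x Y . num] }  — shift
  I7: { [Y → x .] }  — reduce
  I8: { [F → x Y num .] }  — reduce
  I9: { [T → f / . /] }  — shift
  I10: { [T → f / / .] }  — reduce
  I11: { [T → F F .] }  — reduce
  I12: { [T → / num .] }  — reduce

Every state is either a pure shift/goto state or contains exactly one complete item and nothing to shift — no conflicts. The grammar is LR(0).

Answer: Yes, the grammar is LR(0)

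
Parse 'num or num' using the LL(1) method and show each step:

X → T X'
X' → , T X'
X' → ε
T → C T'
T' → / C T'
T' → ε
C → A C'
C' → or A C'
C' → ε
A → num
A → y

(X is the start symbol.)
LL(1) parsing maintains a stack (initially the start symbol over $) and the input. At each step: if the stack top is a terminal, match it against the current input token; if it is a non-terminal N, replace it with the RHS of M[N, lookahead] (the unique production whose predict set contains the lookahead).

Stack is shown with the top on the left.

Stack            Input         Action
-------------------------------------
X $              num or num $  output X → T X'
T X' $           num or num $  output T → C T'
C T' X' $        num or num $  output C → A C'
A C' T' X' $     num or num $  output A → num
num C' T' X' $   num or num $  match 'num'
C' T' X' $       or num $      output C' → or A C'
or A C' T' X' $  or num $      match 'or'
A C' T' X' $     num $         output A → num
num C' T' X' $   num $         match 'num'
C' T' X' $       $             output C' → ε
T' X' $          $             output T' → ε
X' $             $             output X' → ε
$                $             accept

The string is accepted.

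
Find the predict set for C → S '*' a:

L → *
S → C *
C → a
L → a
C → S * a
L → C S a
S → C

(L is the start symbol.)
PREDICT(C → S '*' a) = (FIRST(RHS) \ {ε}) ∪ (FOLLOW(C) if ε ∈ FIRST(RHS), i.e. RHS ⇒* ε)
FIRST(S) = { 'a' }
FIRST(S '*' a) = { 'a' }
ε ∉ FIRST(S '*' a), so FOLLOW(C) is not added.
PREDICT(C → S '*' a) = { 'a' }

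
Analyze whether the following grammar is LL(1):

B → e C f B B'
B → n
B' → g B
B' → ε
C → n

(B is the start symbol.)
Relevant sets:
  FOLLOW(B') = { $, 'g' }

For B:
  PREDICT(B → e C f B B') = { 'e' }
  PREDICT(B → n) = { 'n' }
For B':
  PREDICT(B' → g B) = { 'g' }
  PREDICT(B' → ε) = { $, 'g' }
C has a single production, so nothing to check there.

Conflict found: Predict set conflict for B': { 'g' }
The grammar is NOT LL(1).

Answer: No. Predict set conflict for B': { 'g' }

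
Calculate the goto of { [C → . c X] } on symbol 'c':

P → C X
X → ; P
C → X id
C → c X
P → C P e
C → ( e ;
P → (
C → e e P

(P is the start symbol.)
GOTO(I, 'c') = CLOSURE({ [A → αX.β] : [A → α.Xβ] ∈ I, X = 'c' })

Items with dot before 'c', with the dot advanced:
  [C → . c X] → [C → c . X]
Closure of the advanced items:
  [C → c . X] has the dot before X: add [X → . ; P]

GOTO = { [C → c . X], [X → . ; P] }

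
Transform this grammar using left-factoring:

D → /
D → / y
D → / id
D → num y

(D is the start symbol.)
Left-factoring transforms A → αβ₁ | αβ₂ into A → αA' and A' → β₁ | β₂
(α is the longest common prefix among the alternatives). Repeat until
no nonterminal has two alternatives with a common prefix.

Round 1: D has alternatives sharing prefix '/'. Introduce D': D → / D'
  Add: D' → ε
  Add: D' → y
  Add: D' → id

No remaining common prefixes — done.

Resulting grammar:
D → / D'
D' → ε
D' → y
D' → id
D → num y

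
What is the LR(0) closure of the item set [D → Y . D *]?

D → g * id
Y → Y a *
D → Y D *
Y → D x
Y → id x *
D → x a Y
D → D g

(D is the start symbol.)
{ [D → . D g], [D → . Y D *], [D → . g * id], [D → . x a Y], [D → Y . D *], [Y → . D x], [Y → . Y a *], [Y → . id x *] }

Start with: [D → Y . D *]
  [D → Y . D *] has the dot before D: add [D → . g * id], [D → . Y D *], [D → . x a Y], [D → . D g]
  [D → . Y D *] has the dot before Y: add [Y → . Y a *], [Y → . D x], [Y → . id x *]
No further items can be added.

CLOSURE = { [D → . D g], [D → . Y D *], [D → . g * id], [D → . x a Y], [D → Y . D *], [Y → . D x], [Y → . Y a *], [Y → . id x *] }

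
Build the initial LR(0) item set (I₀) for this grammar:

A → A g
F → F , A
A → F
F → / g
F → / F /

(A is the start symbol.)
{ [A → . A g], [A → . F], [A' → . A], [F → . / F /], [F → . / g], [F → . F , A] }

First, augment the grammar with A' → A
I₀ = CLOSURE({ [A' → . A] }):
  [A' → . A] has the dot before A: add [A → . A g], [A → . F]
  [A → . F] has the dot before F: add [F → . F , A], [F → . / g], [F → . / F /]
No further items can be added.

I₀ = { [A → . A g], [A → . F], [A' → . A], [F → . / F /], [F → . / g], [F → . F , A] }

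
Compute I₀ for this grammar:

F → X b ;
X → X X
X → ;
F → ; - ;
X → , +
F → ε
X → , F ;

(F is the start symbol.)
{ [F → . ; - ;], [F → . X b ;], [F → .], [F' → . F], [X → . , +], [X → . , F ;], [X → . ;], [X → . X X] }

First, augment the grammar with F' → F
I₀ = CLOSURE({ [F' → . F] }):
  [F' → . F] has the dot before F: add [F → . X b ;], [F → . ; - ;], [F → .]
  [F → . X b ;] has the dot before X: add [X → . X X], [X → . ;], [X → . , +], [X → . , F ;]
No further items can be added.

I₀ = { [F → . ; - ;], [F → . X b ;], [F → .], [F' → . F], [X → . , +], [X → . , F ;], [X → . ;], [X → . X X] }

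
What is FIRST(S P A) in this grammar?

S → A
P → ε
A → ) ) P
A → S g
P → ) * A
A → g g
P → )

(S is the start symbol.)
{ ')', 'g' }

FIRST sets of the non-terminals involved (from the grammar, by fixed-point iteration):
  FIRST(S) = { ')', 'g' }

To compute FIRST(S P A), process the symbols left to right:
Symbol S is a non-terminal. Add FIRST(S) \ {ε} = { ')', 'g' }
S is not nullable (ε ∉ FIRST(S)), so stop here.
FIRST(S P A) = { ')', 'g' }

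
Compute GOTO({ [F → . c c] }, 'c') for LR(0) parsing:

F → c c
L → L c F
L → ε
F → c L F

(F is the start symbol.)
{ [F → c . c] }

GOTO(I, 'c') = CLOSURE({ [A → αX.β] : [A → α.Xβ] ∈ I, X = 'c' })

Items with dot before 'c', with the dot advanced:
  [F → . c c] → [F → c . c]
Closure adds nothing (no advanced item has the dot before a non-terminal).

GOTO = { [F → c . c] }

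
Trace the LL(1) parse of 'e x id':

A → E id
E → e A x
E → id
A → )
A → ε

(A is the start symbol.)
Stack is shown with the top on the left.

Stack       Input     Action
----------------------------
A $         e x id $  output A → E id
E id $      e x id $  output E → e A x
e A x id $  e x id $  match 'e'
A x id $    x id $    output A → ε
x id $      x id $    match 'x'
id $        id $      match 'id'
$           $         accept

The string is accepted.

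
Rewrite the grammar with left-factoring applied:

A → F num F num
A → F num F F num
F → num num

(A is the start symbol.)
Left-factoring transforms A → αβ₁ | αβ₂ into A → αA' and A' → β₁ | β₂
(α is the longest common prefix among the alternatives). Repeat until
no nonterminal has two alternatives with a common prefix.

Round 1: A has alternatives sharing prefix 'F num F'. Introduce A': A → F num F A'
  Add: A' → num
  Add: A' → F num

No remaining common prefixes — done.

Resulting grammar:
A → F num F A'
A' → num
A' → F num
F → num num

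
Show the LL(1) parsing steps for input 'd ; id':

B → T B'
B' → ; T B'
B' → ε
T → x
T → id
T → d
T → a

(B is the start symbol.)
Stack is shown with the top on the left.

Stack     Input     Action
--------------------------
B $       d ; id $  output B → T B'
T B' $    d ; id $  output T → d
d B' $    d ; id $  match 'd'
B' $      ; id $    output B' → ; T B'
; T B' $  ; id $    match ';'
T B' $    id $      output T → id
id B' $   id $      match 'id'
B' $      $         output B' → ε
$         $         accept

The string is accepted.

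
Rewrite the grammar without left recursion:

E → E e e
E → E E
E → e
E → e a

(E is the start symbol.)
E → e E'
E → e a E'
E' → e e E'
E' → E E'
E' → ε

E is directly left-recursive. The standard transformation for
  A → A α₁ | ... | A α_m | β₁ | ... | β_n
is
  A  → β₁ A' | ... | β_n A'
  A' → α₁ A' | ... | α_m A' | ε

E → e becomes E → e E'
E → e a becomes E → e a E'
E → E e e becomes E' → e e E'
E → E E becomes E' → E E'
Add E' → ε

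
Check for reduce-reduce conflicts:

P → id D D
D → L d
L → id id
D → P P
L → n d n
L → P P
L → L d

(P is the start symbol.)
A reduce-reduce conflict occurs when an LR(0) state has two complete items [A → α .] and [B → β .] — both call for a reduction, and with no lookahead the parser cannot choose between them.

Augment with P' → P and build the canonical LR(0) collection (I0 = CLOSURE({[P' → . P]}), then GOTO on every symbol after a dot until no new states appear). It has 14 states:
  I0: { [P → . id D D], [P' → . P] }  — shift
  I1: { [P' → P .] }  — accept
  I2: { [D → . L d], [D → . P P], [L → . L d], [L → . P P], [L → . id id], [L → . n d n], [P → . id D D], [P → id . D D] }  — shift
  I3: { [D → . L d], [D → . P P], [L → . L d], [L → . P P], [L → . id id], [L → . n d n], [P → . id D D], [P → id D . D] }  — shift
  I4: { [D → L . d], [L → L . d] }  — shift
  I5: { [D → P . P], [L → P . P], [P → . id D D] }  — shift
  I6: { [D → . L d], [D → . P P], [L → . L d], [L → . P P], [L → . id id], [L → . n d n], [L → id . id], [P → . id D D], [P → id . D D] }  — shift
  I7: { [L → n . d n] }  — shift
  I8: { [L → n d . n] }  — shift
  I9: { [L → n d n .] }  — reduce
  I10: { [D → . L d], [D → . P P], [L → . L d], [L → . P P], [L → . id id], [L → . n d n], [L → id . id], [L → id id .], [P → . id D D], [P → id . D D] }  — shift, reduce
  I11: { [D → P P .], [L → P P .] }  — 2 reduces
  I12: { [D → L d .], [L → L d .] }  — 2 reduces
  I13: { [P → id D D .] }  — reduce

I11 contains complete items [D → P P .], [L → P P .] — reduce-reduce conflict.
I12 contains complete items [D → L d .], [L → L d .] — reduce-reduce conflict.

Answer: Yes — I11: [D → P P .] vs [L → P P .]; I12: [D → L d .] vs [L → L d .]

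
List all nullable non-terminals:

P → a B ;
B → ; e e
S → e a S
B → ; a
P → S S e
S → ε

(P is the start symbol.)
{ 'S' }

A non-terminal is nullable if it can derive ε (the empty string): either it has an ε-production, or it has a production whose right-hand side consists entirely of nullable non-terminals.

ε-productions: S → ε
So S is immediately nullable.
No further non-terminal can be added: every production for the remaining non-terminals contains a terminal or a non-nullable non-terminal.
Nullable = { 'S' }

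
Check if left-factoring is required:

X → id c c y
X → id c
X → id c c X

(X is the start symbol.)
Left-factoring is needed when two productions for the same non-terminal
share a common prefix on the right-hand side.

Productions for X:
  X → id c c y
  X → id c
  X → id c c X

Found common prefix 'id c' in productions for X

Answer: Yes, X has productions with common prefix 'id c'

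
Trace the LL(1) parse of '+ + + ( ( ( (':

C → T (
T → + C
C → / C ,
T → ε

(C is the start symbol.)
LL(1) parsing maintains a stack (initially the start symbol over $) and the input. At each step: if the stack top is a terminal, match it against the current input token; if it is a non-terminal N, replace it with the RHS of M[N, lookahead] (the unique production whose predict set contains the lookahead).

Stack is shown with the top on the left.

Stack        Input            Action
------------------------------------
C $          + + + ( ( ( ( $  output C → T (
T ( $        + + + ( ( ( ( $  output T → + C
+ C ( $      + + + ( ( ( ( $  match '+'
C ( $        + + ( ( ( ( $    output C → T (
T ( ( $      + + ( ( ( ( $    output T → + C
+ C ( ( $    + + ( ( ( ( $    match '+'
C ( ( $      + ( ( ( ( $      output C → T (
T ( ( ( $    + ( ( ( ( $      output T → + C
+ C ( ( ( $  + ( ( ( ( $      match '+'
C ( ( ( $    ( ( ( ( $        output C → T (
T ( ( ( ( $  ( ( ( ( $        output T → ε
( ( ( ( $    ( ( ( ( $        match '('
( ( ( $      ( ( ( $          match '('
( ( $        ( ( $            match '('
( $          ( $              match '('
$            $                accept

The string is accepted.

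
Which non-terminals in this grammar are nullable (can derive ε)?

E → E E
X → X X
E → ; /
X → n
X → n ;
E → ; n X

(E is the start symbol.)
A non-terminal is nullable if it can derive ε (the empty string): either it has an ε-production, or it has a production whose right-hand side consists entirely of nullable non-terminals.

There are no ε-productions, so no non-terminal can derive ε.
No non-terminals are nullable.

Answer: None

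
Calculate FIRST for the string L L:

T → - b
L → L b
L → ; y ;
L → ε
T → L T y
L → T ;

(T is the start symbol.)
{ '-', ';', 'b', ε }

FIRST sets of the non-terminals involved (from the grammar, by fixed-point iteration):
  FIRST(L) = { '-', ';', 'b', ε }

To compute FIRST(L L), process the symbols left to right:
Symbol L is a non-terminal. Add FIRST(L) \ {ε} = { '-', ';', 'b' }
L is nullable (ε ∈ FIRST(L)), continue to the next symbol.
Symbol L is a non-terminal. Add FIRST(L) \ {ε} = { '-', ';', 'b' }
L is nullable (ε ∈ FIRST(L)), continue to the next symbol.
All symbols are nullable, so ε is in the result.
FIRST(L L) = { '-', ';', 'b', ε }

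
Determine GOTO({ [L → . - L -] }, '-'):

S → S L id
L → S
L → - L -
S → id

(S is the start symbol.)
{ [L → - . L -], [L → . - L -], [L → . S], [S → . S L id], [S → . id] }

GOTO(I, '-') = CLOSURE({ [A → αX.β] : [A → α.Xβ] ∈ I, X = '-' })

Items with dot before '-', with the dot advanced:
  [L → . - L -] → [L → - . L -]
Closure of the advanced items:
  [L → - . L -] has the dot before L: add [L → . S], [L → . - L -]
  [L → . S] has the dot before S: add [S → . S L id], [S → . id]

GOTO = { [L → - . L -], [L → . - L -], [L → . S], [S → . S L id], [S → . id] }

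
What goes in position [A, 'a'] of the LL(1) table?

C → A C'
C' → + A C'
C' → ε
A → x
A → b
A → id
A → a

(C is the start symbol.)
A → a

To find M[A, 'a'], we find productions for A where 'a' is in the predict set (PREDICT(N → α) = (FIRST(α) \ {ε}) ∪ (FOLLOW(N) if α ⇒* ε)).

A → x: PREDICT = { 'x' }
A → b: PREDICT = { 'b' }
A → id: PREDICT = { 'id' }
A → a: PREDICT = { 'a' }
  'a' is in predict set, so this production goes in M[A, 'a']

M[A, 'a'] = A → a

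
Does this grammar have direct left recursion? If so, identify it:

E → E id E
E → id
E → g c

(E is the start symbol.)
Yes, E is left-recursive

Direct left recursion occurs when N → N α for some non-terminal N (the right-hand side begins with the left-hand side itself).

E → E id E: LEFT RECURSIVE (starts with E)
E → id: starts with id
E → g c: starts with g

The grammar has direct left recursion on: E.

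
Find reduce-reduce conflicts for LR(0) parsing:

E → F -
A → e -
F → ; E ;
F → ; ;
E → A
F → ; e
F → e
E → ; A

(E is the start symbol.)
A reduce-reduce conflict occurs when an LR(0) state has two complete items [A → α .] and [B → β .] — both call for a reduction, and with no lookahead the parser cannot choose between them.

Augment with E' → E and build the canonical LR(0) collection (I0 = CLOSURE({[E' → . E]}), then GOTO on every symbol after a dot until no new states appear). It has 13 states:
  I0: { [A → . e -], [E → . ; A], [E → . A], [E → . F -], [E' → . E], [F → . ; ;], [F → . ; E ;], [F → . ; e], [F → . e] }  — shift
  I1: { [A → . e -], [E → . ; A], [E → . A], [E → . F -], [E → ; . A], [F → . ; ;], [F → . ; E ;], [F → . ; e], [F → . e], [F → ; . ;], [F → ; . E ;], [F → ; . e] }  — shift
  I2: { [E → A .] }  — reduce
  I3: { [E' → E .] }  — accept
  I4: { [E → F . -] }  — shift
  I5: { [A → e . -], [F → e .] }  — shift, reduce
  I6: { [A → e - .] }  — reduce
  I7: { [E → F - .] }  — reduce
  I8: { [A → . e -], [E → . ; A], [E → . A], [E → . F -], [E → ; . A], [F → . ; ;], [F → . ; E ;], [F → . ; e], [F → . e], [F → ; . ;], [F → ; . E ;], [F → ; . e], [F → ; ; .] }  — shift, reduce
  I9: { [E → ; A .], [E → A .] }  — 2 reduces
  I10: { [F → ; E . ;] }  — shift
  I11: { [A → e . -], [F → ; e .], [F → e .] }  — shift, 2 reduces
  I12: { [F → ; E ; .] }  — reduce

I9 contains complete items [E → ; A .], [E → A .] — reduce-reduce conflict.
I11 contains complete items [F → ; e .], [F → e .] — reduce-reduce conflict.

Answer: Yes — I9: [E → ; A .] vs [E → A .]; I11: [F → ; e .] vs [F → e .]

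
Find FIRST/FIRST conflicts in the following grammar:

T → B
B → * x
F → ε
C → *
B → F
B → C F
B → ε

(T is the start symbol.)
Yes. B → '*' x / B → C F on { '*' }; B → F / B → ε on { ε }

FIRST sets of the non-terminals at (or reachable through a nullable prefix from) the front of some alternative:
  FIRST(F) = { ε }
  FIRST(C) = { '*' }

Productions for B:
  B → * x: FIRST = { '*' }
  B → F: FIRST = { ε }
  B → C F: FIRST = { '*' }
  B → ε: FIRST = { ε }
T, F, C have only one production, so no FIRST/FIRST conflict is possible there.

Conflict for B: B → * x and B → C F
  Overlap: { '*' }
Conflict for B: B → F and B → ε
  Overlap: { ε }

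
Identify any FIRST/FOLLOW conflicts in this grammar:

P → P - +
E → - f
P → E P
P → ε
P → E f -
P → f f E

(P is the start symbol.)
A FIRST/FOLLOW conflict occurs when a non-terminal N has a nullable alternative N → β (β ⇒* ε) and another alternative N → α with FIRST(α) ∩ FOLLOW(N) ≠ ∅: on such a lookahead the parser cannot decide between expanding α and letting N vanish via β.

Nullable non-terminals: P.
FIRST sets used below: FIRST(P) = { '-', 'f', ε }, FIRST(E) = { '-' }

P: nullable alternative(s) P → ε; FOLLOW(P) = { $, '-' }
  P → P - +: FIRST \ {ε} = { '-', 'f' } — overlaps FOLLOW(P) on { '-' }: CONFLICT
  P → E P: FIRST \ {ε} = { '-' } — overlaps FOLLOW(P) on { '-' }: CONFLICT
  P → ε: FIRST \ {ε} = { } — this is the only nullable alternative, skip
  P → E f -: FIRST \ {ε} = { '-' } — overlaps FOLLOW(P) on { '-' }: CONFLICT
  P → f f E: FIRST \ {ε} = { 'f' } — disjoint from FOLLOW(P)

E has no nullable alternative, so no FIRST/FOLLOW check is needed there.

So the grammar has 3 FIRST/FOLLOW conflicts (marked CONFLICT above).

Answer: Yes. P → P '-' '+' with FOLLOW(P) on { '-' }; P → E P with FOLLOW(P) on { '-' }; P → E f '-' with FOLLOW(P) on { '-' }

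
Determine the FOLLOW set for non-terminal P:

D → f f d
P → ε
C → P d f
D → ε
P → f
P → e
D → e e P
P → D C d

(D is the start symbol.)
{ $, 'd', 'e', 'f' }

To compute FOLLOW(P), find every occurrence of P on a right-hand side N → α P β: add FIRST(β) \ {ε}, and if β is empty or nullable also add FOLLOW(N). Iterate to a fixed point.

In C → P d f: P is followed by d f, add FIRST(d f) \ {ε} = { 'd' }
In D → e e P: P is at the end, add FOLLOW(D)

The FOLLOW sets referred to above (computed the same way, to a fixed point):
  FOLLOW(D) = { $, 'd', 'e', 'f' }

Taking the union: FOLLOW(P) = { $, 'd', 'e', 'f' }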